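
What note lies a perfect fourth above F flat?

Bbb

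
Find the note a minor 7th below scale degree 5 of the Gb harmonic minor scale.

Eb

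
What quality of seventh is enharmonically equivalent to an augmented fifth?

doubly diminished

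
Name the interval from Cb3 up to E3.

Counting letters C–D–E gives a third.
Cb→E = 5 semitones, 1 wider than the major third (4), so augmented.

augmented third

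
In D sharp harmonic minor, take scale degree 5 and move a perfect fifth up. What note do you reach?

E#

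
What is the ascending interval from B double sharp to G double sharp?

Counting letters B–C–D–E–F–G gives a sixth.
B##→G## = 8 semitones, 1 narrower than the major sixth (9), so minor.

minor sixth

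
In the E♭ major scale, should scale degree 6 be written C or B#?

C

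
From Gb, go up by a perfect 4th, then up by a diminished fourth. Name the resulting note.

Fbb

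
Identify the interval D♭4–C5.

major seventh

Counting letters D–E–F–G–A–B–C gives a seventh.
Db→C = 11 semitones, exactly the major seventh.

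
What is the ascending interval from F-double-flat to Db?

Counting letters F–G–A–B–C–D gives a sixth.
Fbb→Db = 10 semitones, 1 wider than the major sixth (9), so augmented.

augmented sixth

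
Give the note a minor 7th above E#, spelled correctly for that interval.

E up a major seventh is D#, so the target letter is D.
From E#, a minor seventh is 10 semitones up: D#.

D#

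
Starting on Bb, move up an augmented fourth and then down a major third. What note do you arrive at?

C

An augmented fourth up from Bb is E (letter E, 6 semitones up).
A major third down from E is C (letter C, 4 semitones down).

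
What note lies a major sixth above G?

E

A sixth above G lands on the letter E.
A major sixth spans 9 semitones, so G moves to pitch class 4. On the letter E that is E.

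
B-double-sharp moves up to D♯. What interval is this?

diminished third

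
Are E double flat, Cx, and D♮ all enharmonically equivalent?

Ebb = pitch class 2 and C## = pitch class 2 and D = pitch class 2 — the same pitch class, so they are enharmonic equivalents.

Yes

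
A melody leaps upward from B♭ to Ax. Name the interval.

doubly augmented seventh

The letter names run B→A, a span of 6 letter steps, so the interval is some kind of seventh.
Bb to A## is 13 semitones. A major seventh is 11, so 13 makes it doubly augmented.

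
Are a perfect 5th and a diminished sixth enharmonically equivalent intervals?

Yes

A perfect fifth spans 7 semitones; a diminished sixth spans 7.
They are enharmonically equivalent.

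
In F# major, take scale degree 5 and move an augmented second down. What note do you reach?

Bb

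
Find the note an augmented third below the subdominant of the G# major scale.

The subdominant of G# major is C#.
An augmented third (5 semitones) below C# lands on the letter A, giving Ab.

Ab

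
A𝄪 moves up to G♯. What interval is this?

diminished seventh

Counting letters A–B–C–D–E–F–G gives a seventh.
A##→G# = 9 semitones, 2 narrower than the major seventh (11), so diminished.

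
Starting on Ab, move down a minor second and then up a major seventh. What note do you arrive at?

F#

A minor second down from Ab is G (letter G, 1 semitone down).
A major seventh up from G is F# (letter F, 11 semitones up).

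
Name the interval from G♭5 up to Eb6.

major sixth

The letter names run G→E, a span of 5 letter steps, so the interval is some kind of sixth.
Gb to Eb is 9 semitones. A major sixth is 9, so 9 makes it major.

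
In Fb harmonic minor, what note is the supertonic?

Degree 2 takes the letter 1 step above F, which is G.
In harmonic minor, degree 2 sits 2 semitones above the tonic. Fb + 2 semitones is pitch class 6, spelled on G as Gb.

Gb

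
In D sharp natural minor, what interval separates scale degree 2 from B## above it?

Scale degree 2 of D# natural minor is E#.
E# up to B##: letters E→B make it a fifth; 8 semitones makes it augmented.

augmented fifth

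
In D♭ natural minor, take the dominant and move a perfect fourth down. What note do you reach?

Eb

The dominant of Db natural minor is Ab.
A perfect fourth (5 semitones) below Ab lands on the letter E, giving Eb.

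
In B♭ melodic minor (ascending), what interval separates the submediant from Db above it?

The submediant of Bb melodic minor (ascending) is G.
G up to Db: letters G→D make it a fifth; 6 semitones makes it diminished.

diminished fifth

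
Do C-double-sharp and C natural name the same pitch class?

C## is pitch class 2; C is pitch class 0.
The pitch classes differ (2 vs. 0), so they are not enharmonic equivalents.

No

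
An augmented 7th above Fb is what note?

A seventh above F lands on the letter E.
An augmented seventh spans 12 semitones, so Fb moves to pitch class 4. On the letter E that is E.

E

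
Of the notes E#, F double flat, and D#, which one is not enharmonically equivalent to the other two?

E#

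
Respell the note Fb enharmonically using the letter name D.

D##

Plain D sits 2 semitones below Fb, so on the letter D the same pitch needs a double sharp: D##.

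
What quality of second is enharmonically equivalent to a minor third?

augmented

A minor third spans 3 semitones.
A second spanning 3 semitones is augmented (the major second is 2).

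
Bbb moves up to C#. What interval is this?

doubly augmented second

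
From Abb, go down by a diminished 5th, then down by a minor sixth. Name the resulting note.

F

A diminished fifth down from Abb is Db (letter D, 6 semitones down).
A minor sixth down from Db is F (letter F, 8 semitones down).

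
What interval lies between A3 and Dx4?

doubly augmented fourth

The letter names run A→D, a span of 3 letter steps, so the interval is some kind of fourth.
A to D## is 7 semitones. A perfect fourth is 5, so 7 makes it doubly augmented.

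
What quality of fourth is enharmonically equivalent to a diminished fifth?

A diminished fifth spans 6 semitones.
A fourth spanning 6 semitones is augmented (the perfect fourth is 5).

augmented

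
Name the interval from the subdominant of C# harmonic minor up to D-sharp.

major sixth

The subdominant of C# harmonic minor is F#.
F# up to D#: letters F→D make it a sixth; 9 semitones makes it major.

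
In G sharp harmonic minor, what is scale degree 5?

D#

The G# harmonic minor scale runs G# A# B C# D# E F##.
Degree 5 is D#.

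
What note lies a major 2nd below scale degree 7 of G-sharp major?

Scale degree 7 of G# major is F##.
A major second (2 semitones) below F## lands on the letter E, giving E#.

E#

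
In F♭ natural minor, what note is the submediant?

Degree 6 takes the letter 5 steps above F, which is D.
In natural minor, degree 6 sits 8 semitones above the tonic. Fb + 8 semitones is pitch class 0, spelled on D as Dbb.

Dbb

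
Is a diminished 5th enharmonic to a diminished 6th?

No

A diminished fifth spans 6 semitones; a diminished sixth spans 7.
The spans differ, so they are not enharmonic equivalents.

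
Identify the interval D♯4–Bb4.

The letter names run D→B, a span of 5 letter steps, so the interval is some kind of sixth.
D# to Bb is 7 semitones. A major sixth is 9, so 7 makes it diminished.

diminished sixth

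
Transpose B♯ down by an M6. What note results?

D#

A sixth below B lands on the letter D.
A major sixth spans 9 semitones, so B# moves to pitch class 3. On the letter D that is D#.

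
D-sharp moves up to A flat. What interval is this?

Counting letters D–E–F–G–A gives a fifth.
D#→Ab = 5 semitones, 2 narrower than the perfect fifth (7), so doubly diminished.

doubly diminished fifth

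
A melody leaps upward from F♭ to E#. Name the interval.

Counting letters F–G–A–B–C–D–E gives a seventh.
Fb→E# = 13 semitones, 2 wider than the major seventh (11), so doubly augmented.

doubly augmented seventh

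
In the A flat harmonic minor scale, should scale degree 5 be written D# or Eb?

Each scale degree takes a distinct letter name. Degree 5 of a scale on A must use the letter E.
Eb and D# are enharmonically the same pitch, but only Eb uses the letter E, so it is the correct spelling here.

Eb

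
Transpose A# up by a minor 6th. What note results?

F#

A sixth above A lands on the letter F.
A minor sixth spans 8 semitones, so A# moves to pitch class 6. On the letter F that is F#.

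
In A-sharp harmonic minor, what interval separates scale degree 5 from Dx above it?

major seventh

Scale degree 5 of A# harmonic minor is E#.
E# up to D##: letters E→D make it a seventh; 11 semitones makes it major.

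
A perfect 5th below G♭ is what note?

A fifth below G lands on the letter C.
A perfect fifth spans 7 semitones, so Gb moves to pitch class 11. On the letter C that is Cb.

Cb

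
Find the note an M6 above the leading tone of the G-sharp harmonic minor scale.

The leading tone of G# harmonic minor is F##.
A major sixth (9 semitones) above F## lands on the letter D, giving D##.

D##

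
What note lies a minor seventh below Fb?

Gb

F down a major seventh is Gb, so the target letter is G.
From Fb, a minor seventh is 10 semitones down: Gb.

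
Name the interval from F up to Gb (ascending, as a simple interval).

Counting letters F–G gives a second.
F→Gb = 1 semitone, 1 narrower than the major second (2), so minor.

minor second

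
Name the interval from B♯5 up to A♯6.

minor seventh

The letter names run B→A, a span of 6 letter steps, so the interval is some kind of seventh.
B# to A# is 10 semitones. A major seventh is 11, so 10 makes it minor.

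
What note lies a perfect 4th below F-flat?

Cb

A fourth below F lands on the letter C.
A perfect fourth spans 5 semitones, so Fb moves to pitch class 11. On the letter C that is Cb.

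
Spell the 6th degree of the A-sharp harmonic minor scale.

F#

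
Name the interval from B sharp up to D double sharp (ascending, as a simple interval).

Counting letters B–C–D gives a third.
B#→D## = 4 semitones, exactly the major third.

major third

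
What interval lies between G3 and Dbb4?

doubly diminished fifth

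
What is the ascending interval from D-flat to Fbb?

diminished third

Counting letters D–E–F gives a third.
Db→Fbb = 2 semitones, 2 narrower than the major third (4), so diminished.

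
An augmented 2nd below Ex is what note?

D#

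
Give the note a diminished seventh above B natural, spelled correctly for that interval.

B up a major seventh is A#, so the target letter is A.
From B, a diminished seventh is 9 semitones up: Ab.

Ab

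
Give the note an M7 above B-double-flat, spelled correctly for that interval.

B up a major seventh is A#, so the target letter is A.
From Bbb, a major seventh is 11 semitones up: Ab.

Ab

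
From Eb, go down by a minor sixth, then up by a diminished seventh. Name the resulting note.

Fb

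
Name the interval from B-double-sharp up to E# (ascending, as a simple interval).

diminished fourth

Counting letters B–C–D–E gives a fourth.
B##→E# = 4 semitones, 1 narrower than the perfect fourth (5), so diminished.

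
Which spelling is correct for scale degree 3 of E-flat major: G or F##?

Each scale degree takes a distinct letter name. Degree 3 of a scale on E must use the letter G.
G and F## are enharmonically the same pitch, but only G uses the letter G, so it is the correct spelling here.

G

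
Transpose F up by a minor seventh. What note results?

A seventh above F lands on the letter E.
A minor seventh spans 10 semitones, so F moves to pitch class 3. On the letter E that is Eb.

Eb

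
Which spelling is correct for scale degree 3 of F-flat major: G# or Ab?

Ab

Each scale degree takes a distinct letter name. Degree 3 of a scale on F must use the letter A.
Ab and G# are enharmonically the same pitch, but only Ab uses the letter A, so it is the correct spelling here.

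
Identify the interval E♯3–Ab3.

Counting letters E–F–G–A gives a fourth.
E#→Ab = 3 semitones, 2 narrower than the perfect fourth (5), so doubly diminished.

doubly diminished fourth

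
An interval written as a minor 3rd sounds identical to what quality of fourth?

A minor third spans 3 semitones.
A fourth spanning 3 semitones is doubly diminished (the perfect fourth is 5).

doubly diminished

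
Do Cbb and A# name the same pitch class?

Cbb is pitch class 10; A# is pitch class 10.
All spellings map to pitch class 10, so they are enharmonically equivalent.

Yes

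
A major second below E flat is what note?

Db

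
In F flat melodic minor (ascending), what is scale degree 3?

Degree 3 takes the letter 2 steps above F, which is A.
In melodic minor (ascending), degree 3 sits 3 semitones above the tonic. Fb + 3 semitones is pitch class 7, spelled on A as Abb.

Abb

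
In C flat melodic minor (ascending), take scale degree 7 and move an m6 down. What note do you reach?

D

Scale degree 7 of Cb melodic minor (ascending) is Bb.
A minor sixth (8 semitones) below Bb lands on the letter D, giving D.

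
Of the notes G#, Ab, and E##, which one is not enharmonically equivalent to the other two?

E##

In 12-tone equal temperament, enharmonic equivalents share a pitch class. G# is pitch class 8; Ab is pitch class 8; E## is pitch class 6.
G# and Ab share pitch class 8, while E## is pitch class 6.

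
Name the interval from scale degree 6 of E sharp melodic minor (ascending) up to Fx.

perfect fourth

Scale degree 6 of E# melodic minor (ascending) is C##.
C## up to F##: letters C→F make it a fourth; 5 semitones makes it perfect.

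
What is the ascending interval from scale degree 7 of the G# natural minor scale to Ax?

Scale degree 7 of G# natural minor is F#.
F# up to A##: letters F→A make it a third; 5 semitones makes it augmented.

augmented third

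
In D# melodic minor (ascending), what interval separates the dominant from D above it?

The dominant of D# melodic minor (ascending) is A#.
A# up to D: letters A→D make it a fourth; 4 semitones makes it diminished.

diminished fourth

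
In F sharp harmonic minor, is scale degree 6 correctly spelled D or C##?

Each scale degree takes a distinct letter name. Degree 6 of a scale on F must use the letter D.
D and C## are enharmonically the same pitch, but only D uses the letter D, so it is the correct spelling here.

D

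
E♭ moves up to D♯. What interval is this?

The letter names run E→D, a span of 6 letter steps, so the interval is some kind of seventh.
Eb to D# is 12 semitones. A major seventh is 11, so 12 makes it augmented.

augmented seventh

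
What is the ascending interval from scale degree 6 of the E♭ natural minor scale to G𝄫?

diminished fifth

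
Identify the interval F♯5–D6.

The letter names run F→D, a span of 5 letter steps, so the interval is some kind of sixth.
F# to D is 8 semitones. A major sixth is 9, so 8 makes it minor.

minor sixth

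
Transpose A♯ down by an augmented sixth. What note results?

A down a major sixth is C, so the target letter is C.
From A#, an augmented sixth is 10 semitones down: C.

C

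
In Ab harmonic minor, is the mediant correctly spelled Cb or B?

Cb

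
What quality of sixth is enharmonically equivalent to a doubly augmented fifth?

major

A doubly augmented fifth spans 9 semitones.
A sixth spanning 9 semitones is major (the major sixth is 9).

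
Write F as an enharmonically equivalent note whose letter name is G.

Gbb

Plain G sits 2 semitones above F, so on the letter G the same pitch needs a double flat: Gbb.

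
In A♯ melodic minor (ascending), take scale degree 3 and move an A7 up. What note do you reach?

B##

Scale degree 3 of A# melodic minor (ascending) is C#.
An augmented seventh (12 semitones) above C# lands on the letter B, giving B##.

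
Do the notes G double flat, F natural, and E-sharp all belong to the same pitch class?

Yes

Gbb = pitch class 5 and F = pitch class 5 and E# = pitch class 5 — the same pitch class, so they are enharmonic equivalents.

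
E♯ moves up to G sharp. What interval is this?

Counting letters E–F–G gives a third.
E#→G# = 3 semitones, 1 narrower than the major third (4), so minor.

minor third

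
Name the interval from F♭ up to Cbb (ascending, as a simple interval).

diminished fifth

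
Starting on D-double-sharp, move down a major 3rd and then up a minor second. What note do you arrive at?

C#

A major third down from D## is B# (letter B, 4 semitones down).
A minor second up from B# is C# (letter C, 1 semitone up).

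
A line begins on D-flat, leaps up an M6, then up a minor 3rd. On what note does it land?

Db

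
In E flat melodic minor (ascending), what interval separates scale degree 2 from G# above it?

Scale degree 2 of Eb melodic minor (ascending) is F.
F up to G#: letters F→G make it a second; 3 semitones makes it augmented.

augmented second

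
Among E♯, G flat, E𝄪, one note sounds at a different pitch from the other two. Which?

In 12-tone equal temperament, enharmonic equivalents share a pitch class. E# is pitch class 5; Gb is pitch class 6; E## is pitch class 6.
Gb and E## share pitch class 6, while E# is pitch class 5.

E#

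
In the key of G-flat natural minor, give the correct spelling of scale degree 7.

The Gb natural minor scale runs Gb Ab Bbb Cb Db Ebb Fb.
Degree 7 is Fb.

Fb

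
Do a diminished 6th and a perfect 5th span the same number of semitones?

Yes

A diminished sixth spans 7 semitones; a perfect fifth spans 7.
They are enharmonically equivalent.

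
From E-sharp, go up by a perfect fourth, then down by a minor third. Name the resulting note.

F##

A perfect fourth up from E# is A# (letter A, 5 semitones up).
A minor third down from A# is F## (letter F, 3 semitones down).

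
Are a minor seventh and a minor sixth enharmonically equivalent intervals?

No

A minor seventh spans 10 semitones; a minor sixth spans 8.
The spans differ, so they are not enharmonic equivalents.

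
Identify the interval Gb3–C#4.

Counting letters G–A–B–C gives a fourth.
Gb→C# = 7 semitones, 2 wider than the perfect fourth (5), so doubly augmented.

doubly augmented fourth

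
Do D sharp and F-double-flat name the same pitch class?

D# = pitch class 3 and Fbb = pitch class 3 — the same pitch class, so they are enharmonic equivalents.

Yes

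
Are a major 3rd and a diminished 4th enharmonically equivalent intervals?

A major third spans 4 semitones; a diminished fourth spans 4.
They are enharmonically equivalent.

Yes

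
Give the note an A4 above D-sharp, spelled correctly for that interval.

A fourth above D lands on the letter G.
An augmented fourth spans 6 semitones, so D# moves to pitch class 9. On the letter G that is G##.

G##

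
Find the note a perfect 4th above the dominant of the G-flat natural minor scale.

The dominant of Gb natural minor is Db.
A perfect fourth (5 semitones) above Db lands on the letter G, giving Gb.

Gb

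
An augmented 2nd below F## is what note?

E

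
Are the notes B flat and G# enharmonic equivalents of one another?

Bb is pitch class 10; G# is pitch class 8.
The pitch classes differ (10 vs. 8), so they are not enharmonic equivalents.

No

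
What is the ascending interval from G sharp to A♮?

The letter names run G→A, a span of 1 letter step, so the interval is some kind of second.
G# to A is 1 semitone. A major second is 2, so 1 makes it minor.

minor second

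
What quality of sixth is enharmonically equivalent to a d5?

doubly diminished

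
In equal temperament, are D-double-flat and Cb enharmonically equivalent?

No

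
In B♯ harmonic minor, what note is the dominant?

The B# harmonic minor scale runs B# C## D# E# F## G# A##.
Degree 5 is F##.

F##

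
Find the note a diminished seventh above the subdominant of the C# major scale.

The subdominant of C# major is F#.
A diminished seventh (9 semitones) above F# lands on the letter E, giving Eb.

Eb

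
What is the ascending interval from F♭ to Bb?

The letter names run F→B, a span of 3 letter steps, so the interval is some kind of fourth.
Fb to Bb is 6 semitones. A perfect fourth is 5, so 6 makes it augmented.

augmented fourth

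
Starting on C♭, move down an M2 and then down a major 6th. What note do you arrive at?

Dbb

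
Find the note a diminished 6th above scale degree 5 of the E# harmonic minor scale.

G

Scale degree 5 of E# harmonic minor is B#.
A diminished sixth (7 semitones) above B# lands on the letter G, giving G.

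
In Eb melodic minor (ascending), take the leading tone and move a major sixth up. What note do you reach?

B

The leading tone of Eb melodic minor (ascending) is D.
A major sixth (9 semitones) above D lands on the letter B, giving B.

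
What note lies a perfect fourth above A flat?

Db

A fourth above A lands on the letter D.
A perfect fourth spans 5 semitones, so Ab moves to pitch class 1. On the letter D that is Db.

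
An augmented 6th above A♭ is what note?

F#

A sixth above A lands on the letter F.
An augmented sixth spans 10 semitones, so Ab moves to pitch class 6. On the letter F that is F#.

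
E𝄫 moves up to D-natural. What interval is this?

augmented seventh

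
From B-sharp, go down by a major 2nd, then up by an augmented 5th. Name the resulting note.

A major second down from B# is A# (letter A, 2 semitones down).
An augmented fifth up from A# is E## (letter E, 8 semitones up).

E##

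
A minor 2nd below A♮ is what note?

G#

A second below A lands on the letter G.
A minor second spans 1 semitone, so A moves to pitch class 8. On the letter G that is G#.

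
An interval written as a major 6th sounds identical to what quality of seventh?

A major sixth spans 9 semitones.
A seventh spanning 9 semitones is diminished (the major seventh is 11).

diminished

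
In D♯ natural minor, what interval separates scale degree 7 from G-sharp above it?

perfect fifth

Scale degree 7 of D# natural minor is C#.
C# up to G#: letters C→G make it a fifth; 7 semitones makes it perfect.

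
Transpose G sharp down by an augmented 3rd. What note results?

Eb

G down a major third is Eb, so the target letter is E.
From G#, an augmented third is 5 semitones down: Eb.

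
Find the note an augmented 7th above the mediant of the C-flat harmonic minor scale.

D

The mediant of Cb harmonic minor is Ebb.
An augmented seventh (12 semitones) above Ebb lands on the letter D, giving D.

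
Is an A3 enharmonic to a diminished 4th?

No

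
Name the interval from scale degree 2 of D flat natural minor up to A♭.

Scale degree 2 of Db natural minor is Eb.
Eb up to Ab: letters E→A make it a fourth; 5 semitones makes it perfect.

perfect fourth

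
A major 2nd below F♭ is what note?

F down a major second is Eb, so the target letter is E.
From Fb, a major second is 2 semitones down: Ebb.

Ebb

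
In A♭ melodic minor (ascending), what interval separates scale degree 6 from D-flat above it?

minor sixth

Scale degree 6 of Ab melodic minor (ascending) is F.
F up to Db: letters F→D make it a sixth; 8 semitones makes it minor.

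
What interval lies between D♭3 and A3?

Counting letters D–E–F–G–A gives a fifth.
Db→A = 8 semitones, 1 wider than the perfect fifth (7), so augmented.

augmented fifth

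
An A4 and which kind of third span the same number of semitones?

An augmented fourth spans 6 semitones.
A third spanning 6 semitones is doubly augmented (the major third is 4).

doubly augmented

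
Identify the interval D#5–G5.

The letter names run D→G, a span of 3 letter steps, so the interval is some kind of fourth.
D# to G is 4 semitones. A perfect fourth is 5, so 4 makes it diminished.

diminished fourth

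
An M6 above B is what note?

B up a major sixth is G#, so the target letter is G.
From B, a major sixth is 9 semitones up: G#.

G#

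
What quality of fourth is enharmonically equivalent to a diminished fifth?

augmented

A diminished fifth spans 6 semitones.
A fourth spanning 6 semitones is augmented (the perfect fourth is 5).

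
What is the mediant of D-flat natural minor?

Degree 3 takes the letter 2 steps above D, which is F.
In natural minor, degree 3 sits 3 semitones above the tonic. Db + 3 semitones is pitch class 4, spelled on F as Fb.

Fb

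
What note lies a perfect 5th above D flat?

A fifth above D lands on the letter A.
A perfect fifth spans 7 semitones, so Db moves to pitch class 8. On the letter A that is Ab.

Ab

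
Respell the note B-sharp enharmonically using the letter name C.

C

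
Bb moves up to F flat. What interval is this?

Counting letters B–C–D–E–F gives a fifth.
Bb→Fb = 6 semitones, 1 narrower than the perfect fifth (7), so diminished.

diminished fifth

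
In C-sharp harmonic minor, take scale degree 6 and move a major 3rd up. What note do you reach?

Scale degree 6 of C# harmonic minor is A.
A major third (4 semitones) above A lands on the letter C, giving C#.

C#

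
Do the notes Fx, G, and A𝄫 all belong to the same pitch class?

Yes

F## is pitch class 7; G is pitch class 7; Abb is pitch class 7.
All spellings map to pitch class 7, so they are enharmonically equivalent.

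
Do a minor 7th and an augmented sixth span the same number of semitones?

Yes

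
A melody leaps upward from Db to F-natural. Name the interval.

The letter names run D→F, a span of 2 letter steps, so the interval is some kind of third.
Db to F is 4 semitones. A major third is 4, so 4 makes it major.

major third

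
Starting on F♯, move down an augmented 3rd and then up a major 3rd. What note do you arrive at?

An augmented third down from F# is Db (letter D, 5 semitones down).
A major third up from Db is F (letter F, 4 semitones up).

F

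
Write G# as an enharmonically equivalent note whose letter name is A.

Ab

G# is pitch class 8. The letter A alone is pitch class 9.
To reach pitch class 8 from A requires an offset of -1 semitone, i.e. flat: Ab.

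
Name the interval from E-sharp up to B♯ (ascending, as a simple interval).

perfect fifth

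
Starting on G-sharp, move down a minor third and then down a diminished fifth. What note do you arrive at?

A minor third down from G# is E# (letter E, 3 semitones down).
A diminished fifth down from E# is A## (letter A, 6 semitones down).

A##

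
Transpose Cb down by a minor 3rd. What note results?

Ab

C down a major third is Ab, so the target letter is A.
From Cb, a minor third is 3 semitones down: Ab.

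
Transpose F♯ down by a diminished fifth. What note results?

A fifth below F lands on the letter B.
A diminished fifth spans 6 semitones, so F# moves to pitch class 0. On the letter B that is B#.

B#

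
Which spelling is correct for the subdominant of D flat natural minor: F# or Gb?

Gb

Each scale degree takes a distinct letter name. Degree 4 of a scale on D must use the letter G.
Gb and F# are enharmonically the same pitch, but only Gb uses the letter G, so it is the correct spelling here.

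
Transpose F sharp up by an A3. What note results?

A##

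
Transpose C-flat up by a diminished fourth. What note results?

A fourth above C lands on the letter F.
A diminished fourth spans 4 semitones, so Cb moves to pitch class 3. On the letter F that is Fbb.

Fbb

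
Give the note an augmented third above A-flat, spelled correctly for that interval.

A up a major third is C#, so the target letter is C.
From Ab, an augmented third is 5 semitones up: C#.

C#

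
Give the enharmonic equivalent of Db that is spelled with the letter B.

B##

Plain B sits 2 semitones below Db, so on the letter B the same pitch needs a double sharp: B##.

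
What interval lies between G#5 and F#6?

Counting letters G–A–B–C–D–E–F gives a seventh.
G#→F# = 10 semitones, 1 narrower than the major seventh (11), so minor.

minor seventh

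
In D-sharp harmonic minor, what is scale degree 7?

C##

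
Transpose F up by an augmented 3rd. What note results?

F up a major third is A, so the target letter is A.
From F, an augmented third is 5 semitones up: A#.

A#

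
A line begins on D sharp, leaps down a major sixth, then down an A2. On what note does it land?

Eb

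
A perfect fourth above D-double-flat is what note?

Gbb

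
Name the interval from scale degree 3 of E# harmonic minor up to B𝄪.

Scale degree 3 of E# harmonic minor is G#.
G# up to B##: letters G→B make it a third; 5 semitones makes it augmented.

augmented third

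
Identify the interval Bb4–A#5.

augmented seventh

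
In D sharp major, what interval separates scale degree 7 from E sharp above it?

minor third

Scale degree 7 of D# major is C##.
C## up to E#: letters C→E make it a third; 3 semitones makes it minor.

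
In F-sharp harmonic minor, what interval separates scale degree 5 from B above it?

Scale degree 5 of F# harmonic minor is C#.
C# up to B: letters C→B make it a seventh; 10 semitones makes it minor.

minor seventh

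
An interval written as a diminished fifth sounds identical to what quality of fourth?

A diminished fifth spans 6 semitones.
A fourth spanning 6 semitones is augmented (the perfect fourth is 5).

augmented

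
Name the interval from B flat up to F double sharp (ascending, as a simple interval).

Counting letters B–C–D–E–F gives a fifth.
Bb→F## = 9 semitones, 2 wider than the perfect fifth (7), so doubly augmented.

doubly augmented fifth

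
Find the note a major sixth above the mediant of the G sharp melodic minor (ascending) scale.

The mediant of G# melodic minor (ascending) is B.
A major sixth (9 semitones) above B lands on the letter G, giving G#.

G#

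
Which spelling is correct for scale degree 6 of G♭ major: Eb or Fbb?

Each scale degree takes a distinct letter name. Degree 6 of a scale on G must use the letter E.
Eb and Fbb are enharmonically the same pitch, but only Eb uses the letter E, so it is the correct spelling here.

Eb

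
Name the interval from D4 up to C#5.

major seventh

The letter names run D→C, a span of 6 letter steps, so the interval is some kind of seventh.
D to C# is 11 semitones. A major seventh is 11, so 11 makes it major.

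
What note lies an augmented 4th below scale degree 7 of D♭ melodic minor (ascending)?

Scale degree 7 of Db melodic minor (ascending) is C.
An augmented fourth (6 semitones) below C lands on the letter G, giving Gb.

Gb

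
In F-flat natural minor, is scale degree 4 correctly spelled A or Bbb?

Bbb

Each scale degree takes a distinct letter name. Degree 4 of a scale on F must use the letter B.
Bbb and A are enharmonically the same pitch, but only Bbb uses the letter B, so it is the correct spelling here.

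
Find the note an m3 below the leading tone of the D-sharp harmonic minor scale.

The leading tone of D# harmonic minor is C##.
A minor third (3 semitones) below C## lands on the letter A, giving A##.

A##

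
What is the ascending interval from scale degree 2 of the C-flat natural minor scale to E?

augmented second

Scale degree 2 of Cb natural minor is Db.
Db up to E: letters D→E make it a second; 3 semitones makes it augmented.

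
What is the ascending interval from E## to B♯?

diminished fifth

Counting letters E–F–G–A–B gives a fifth.
E##→B# = 6 semitones, 1 narrower than the perfect fifth (7), so diminished.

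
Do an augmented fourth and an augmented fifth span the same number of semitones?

No

An augmented fourth spans 6 semitones; an augmented fifth spans 8.
The spans differ, so they are not enharmonic equivalents.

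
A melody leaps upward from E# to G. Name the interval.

Counting letters E–F–G gives a third.
E#→G = 2 semitones, 2 narrower than the major third (4), so diminished.

diminished third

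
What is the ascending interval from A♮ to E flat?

diminished fifth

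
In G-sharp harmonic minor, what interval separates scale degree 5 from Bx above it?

Scale degree 5 of G# harmonic minor is D#.
D# up to B##: letters D→B make it a sixth; 10 semitones makes it augmented.

augmented sixth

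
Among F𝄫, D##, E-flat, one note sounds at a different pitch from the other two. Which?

D##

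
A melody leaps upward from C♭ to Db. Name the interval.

Counting letters C–D gives a second.
Cb→Db = 2 semitones, exactly the major second.

major second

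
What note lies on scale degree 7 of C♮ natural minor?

Degree 7 takes the letter 6 steps above C, which is B.
In natural minor, degree 7 sits 10 semitones above the tonic. C + 10 semitones is pitch class 10, spelled on B as Bb.

Bb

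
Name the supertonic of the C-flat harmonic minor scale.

Db

Degree 2 takes the letter 1 step above C, which is D.
In harmonic minor, degree 2 sits 2 semitones above the tonic. Cb + 2 semitones is pitch class 1, spelled on D as Db.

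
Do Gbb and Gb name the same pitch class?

No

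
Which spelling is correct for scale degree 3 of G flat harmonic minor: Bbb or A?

Bbb

Each scale degree takes a distinct letter name. Degree 3 of a scale on G must use the letter B.
Bbb and A are enharmonically the same pitch, but only Bbb uses the letter B, so it is the correct spelling here.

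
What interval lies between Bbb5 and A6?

augmented seventh

Counting letters B–C–D–E–F–G–A gives a seventh.
Bbb→A = 12 semitones, 1 wider than the major seventh (11), so augmented.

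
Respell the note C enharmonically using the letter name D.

Plain D sits 2 semitones above C, so on the letter D the same pitch needs a double flat: Dbb.

Dbb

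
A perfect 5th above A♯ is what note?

A fifth above A lands on the letter E.
A perfect fifth spans 7 semitones, so A# moves to pitch class 5. On the letter E that is E#.

E#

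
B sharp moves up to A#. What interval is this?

The letter names run B→A, a span of 6 letter steps, so the interval is some kind of seventh.
B# to A# is 10 semitones. A major seventh is 11, so 10 makes it minor.

minor seventh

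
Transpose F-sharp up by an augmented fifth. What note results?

F up a perfect fifth is C, so the target letter is C.
From F#, an augmented fifth is 8 semitones up: C##.

C##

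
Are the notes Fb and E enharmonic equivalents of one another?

Yes

Fb is pitch class 4; E is pitch class 4.
All spellings map to pitch class 4, so they are enharmonically equivalent.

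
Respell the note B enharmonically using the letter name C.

Cb

Plain C sits 1 semitone above B, so on the letter C the same pitch needs a flat: Cb.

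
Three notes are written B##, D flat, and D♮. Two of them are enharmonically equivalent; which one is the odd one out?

D

In 12-tone equal temperament, enharmonic equivalents share a pitch class. B## is pitch class 1; Db is pitch class 1; D is pitch class 2.
B## and Db share pitch class 1, while D is pitch class 2.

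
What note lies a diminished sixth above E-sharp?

C

A sixth above E lands on the letter C.
A diminished sixth spans 7 semitones, so E# moves to pitch class 0. On the letter C that is C.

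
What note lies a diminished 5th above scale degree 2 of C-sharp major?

Scale degree 2 of C# major is D#.
A diminished fifth (6 semitones) above D# lands on the letter A, giving A.

A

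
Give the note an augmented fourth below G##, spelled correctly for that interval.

D#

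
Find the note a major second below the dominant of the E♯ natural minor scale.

The dominant of E# natural minor is B#.
A major second (2 semitones) below B# lands on the letter A, giving A#.

A#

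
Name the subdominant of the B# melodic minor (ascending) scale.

E#

Degree 4 takes the letter 3 steps above B, which is E.
In melodic minor (ascending), degree 4 sits 5 semitones above the tonic. B# + 5 semitones is pitch class 5, spelled on E as E#.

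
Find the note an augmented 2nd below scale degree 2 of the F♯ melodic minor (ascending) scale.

F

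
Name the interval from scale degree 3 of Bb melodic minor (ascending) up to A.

Scale degree 3 of Bb melodic minor (ascending) is Db.
Db up to A: letters D→A make it a fifth; 8 semitones makes it augmented.

augmented fifth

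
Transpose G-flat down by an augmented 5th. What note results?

G down a perfect fifth is C, so the target letter is C.
From Gb, an augmented fifth is 8 semitones down: Cbb.

Cbb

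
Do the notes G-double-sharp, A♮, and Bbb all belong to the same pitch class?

Yes

G## = pitch class 9 and A = pitch class 9 and Bbb = pitch class 9 — the same pitch class, so they are enharmonic equivalents.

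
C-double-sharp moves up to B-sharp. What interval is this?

minor seventh

The letter names run C→B, a span of 6 letter steps, so the interval is some kind of seventh.
C## to B# is 10 semitones. A major seventh is 11, so 10 makes it minor.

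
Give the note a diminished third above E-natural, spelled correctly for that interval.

Gb

A third above E lands on the letter G.
A diminished third spans 2 semitones, so E moves to pitch class 6. On the letter G that is Gb.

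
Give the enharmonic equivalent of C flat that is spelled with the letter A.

A##

Plain A sits 2 semitones below Cb, so on the letter A the same pitch needs a double sharp: A##.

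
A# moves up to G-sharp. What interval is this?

minor seventh

Counting letters A–B–C–D–E–F–G gives a seventh.
A#→G# = 10 semitones, 1 narrower than the major seventh (11), so minor.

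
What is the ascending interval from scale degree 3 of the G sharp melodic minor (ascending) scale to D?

minor third

Scale degree 3 of G# melodic minor (ascending) is B.
B up to D: letters B→D make it a third; 3 semitones makes it minor.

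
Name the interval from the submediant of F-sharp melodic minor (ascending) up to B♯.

The submediant of F# melodic minor (ascending) is D#.
D# up to B#: letters D→B make it a sixth; 9 semitones makes it major.

major sixth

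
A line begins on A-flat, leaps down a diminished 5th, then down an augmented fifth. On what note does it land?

A diminished fifth down from Ab is D (letter D, 6 semitones down).
An augmented fifth down from D is Gb (letter G, 8 semitones down).

Gb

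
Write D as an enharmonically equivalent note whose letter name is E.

D is pitch class 2. The letter E alone is pitch class 4.
To reach pitch class 2 from E requires an offset of -2 semitones, i.e. double flat: Ebb.

Ebb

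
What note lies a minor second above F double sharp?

G#

A second above F lands on the letter G.
A minor second spans 1 semitone, so F## moves to pitch class 8. On the letter G that is G#.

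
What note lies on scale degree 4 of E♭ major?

The Eb major scale runs Eb F G Ab Bb C D.
Degree 4 is Ab.

Ab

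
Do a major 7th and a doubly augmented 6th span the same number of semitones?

Yes

A major seventh spans 11 semitones; a doubly augmented sixth spans 11.
They are enharmonically equivalent.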